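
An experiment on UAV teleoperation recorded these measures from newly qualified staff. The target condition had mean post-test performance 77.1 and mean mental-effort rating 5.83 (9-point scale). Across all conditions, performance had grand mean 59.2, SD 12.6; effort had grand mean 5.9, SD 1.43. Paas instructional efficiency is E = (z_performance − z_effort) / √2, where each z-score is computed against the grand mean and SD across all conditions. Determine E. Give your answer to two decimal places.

z_performance = (77.1 − 59.2) / 12.6 = 17.9000 / 12.6 = 1.4206.
z_effort = (5.83 − 5.9) / 1.43 = -0.0700 / 1.43 = -0.0490.
z_P − z_E = 1.4206 − (-0.0490) = 1.4696.
E = 1.4696 / √2 = 1.4696 / 1.41421 = 1.0392 ≈ 1.04.

1.04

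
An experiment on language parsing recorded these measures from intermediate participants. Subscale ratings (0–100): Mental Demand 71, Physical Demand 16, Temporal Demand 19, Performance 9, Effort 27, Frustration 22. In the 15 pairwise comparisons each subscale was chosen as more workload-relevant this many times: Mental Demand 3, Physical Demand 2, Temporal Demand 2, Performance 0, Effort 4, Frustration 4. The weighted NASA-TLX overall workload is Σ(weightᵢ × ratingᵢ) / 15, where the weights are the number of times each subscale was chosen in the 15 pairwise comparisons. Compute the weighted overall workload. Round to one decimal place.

The tallies are the weights (they sum to 15).
Weighted sum = 3·71 + 2·16 + 2·19 + 0·9 + 4·27 + 4·22
            = 213 + 32 + 38 + 0 + 108 + 88 = 479.
Overall workload = 479 / 15 = 31.9333 ≈ 31.9.

31.9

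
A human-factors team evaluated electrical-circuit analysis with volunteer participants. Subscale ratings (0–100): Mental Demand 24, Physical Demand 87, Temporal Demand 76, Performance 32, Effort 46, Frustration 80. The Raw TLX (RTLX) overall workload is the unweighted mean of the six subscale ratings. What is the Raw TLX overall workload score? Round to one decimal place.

Sum of ratings = 24 + 87 + 76 + 32 + 46 + 80 = 345.
RTLX = 345 / 6 = 57.5000 ≈ 57.5.

57.5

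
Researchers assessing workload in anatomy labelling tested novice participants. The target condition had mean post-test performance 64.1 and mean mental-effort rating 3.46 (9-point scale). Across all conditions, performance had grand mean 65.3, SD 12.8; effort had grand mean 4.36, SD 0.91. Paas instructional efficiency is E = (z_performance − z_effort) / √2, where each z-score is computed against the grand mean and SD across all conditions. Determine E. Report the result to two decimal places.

0.63

z_performance = (64.1 − 65.3) / 12.8 = -1.2000 / 12.8 = -0.0938.
z_effort = (3.46 − 4.36) / 0.91 = -0.9000 / 0.91 = -0.9890.
z_P − z_E = -0.0938 − (-0.9890) = 0.8952.
E = 0.8952 / √2 = 0.8952 / 1.41421 = 0.6330 ≈ 0.63.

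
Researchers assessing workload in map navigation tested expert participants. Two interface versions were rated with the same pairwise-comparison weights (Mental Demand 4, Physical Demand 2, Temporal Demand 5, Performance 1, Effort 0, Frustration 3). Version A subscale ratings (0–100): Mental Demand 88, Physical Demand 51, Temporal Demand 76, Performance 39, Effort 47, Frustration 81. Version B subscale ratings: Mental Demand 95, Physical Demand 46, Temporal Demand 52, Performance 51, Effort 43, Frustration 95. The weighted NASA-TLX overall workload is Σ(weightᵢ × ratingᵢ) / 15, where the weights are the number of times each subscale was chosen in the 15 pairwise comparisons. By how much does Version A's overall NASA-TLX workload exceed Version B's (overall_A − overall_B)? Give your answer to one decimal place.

3.2

Version A weighted sum = 4·88 + 2·51 + 5·76 + 1·39 + 0·47 + 3·81 = 352 + 102 + 380 + 39 + 0 + 243 = 1116; overall_A = 1116/15 = 74.4000.
Version B weighted sum = 4·95 + 2·46 + 5·52 + 1·51 + 0·43 + 3·95 = 380 + 92 + 260 + 51 + 0 + 285 = 1068; overall_B = 1068/15 = 71.2000.
Difference = 74.4000 − 71.2000 = 3.2000 ≈ 3.2.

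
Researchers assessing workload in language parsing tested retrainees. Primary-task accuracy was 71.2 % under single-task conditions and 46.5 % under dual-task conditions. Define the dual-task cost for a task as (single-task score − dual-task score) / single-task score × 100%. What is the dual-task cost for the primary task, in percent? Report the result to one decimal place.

34.7

Cost = (71.2 − 46.5) / 71.2 × 100%
     = 24.7000 / 71.2 × 100% = 34.6910%.
≈ 34.7%.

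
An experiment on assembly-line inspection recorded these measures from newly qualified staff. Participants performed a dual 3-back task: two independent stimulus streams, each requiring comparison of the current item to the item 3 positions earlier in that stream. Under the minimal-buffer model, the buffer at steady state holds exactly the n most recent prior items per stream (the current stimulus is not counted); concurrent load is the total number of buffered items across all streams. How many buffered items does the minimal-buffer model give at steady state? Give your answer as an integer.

Each stream's buffer holds its 3 most recent prior items.
Two independent streams: 2 × 3 = 6 buffered items at steady state.

6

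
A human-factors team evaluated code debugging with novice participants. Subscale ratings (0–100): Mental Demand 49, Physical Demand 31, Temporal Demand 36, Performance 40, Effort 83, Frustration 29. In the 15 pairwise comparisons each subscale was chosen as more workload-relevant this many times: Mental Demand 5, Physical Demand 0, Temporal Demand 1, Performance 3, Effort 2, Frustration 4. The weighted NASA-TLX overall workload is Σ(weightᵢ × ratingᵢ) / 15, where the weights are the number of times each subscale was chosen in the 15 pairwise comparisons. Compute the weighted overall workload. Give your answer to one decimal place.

The tallies are the weights (they sum to 15).
Weighted sum = 5·49 + 0·31 + 1·36 + 3·40 + 2·83 + 4·29
            = 245 + 0 + 36 + 120 + 166 + 116 = 683.
Overall workload = 683 / 15 = 45.5333 ≈ 45.5.

45.5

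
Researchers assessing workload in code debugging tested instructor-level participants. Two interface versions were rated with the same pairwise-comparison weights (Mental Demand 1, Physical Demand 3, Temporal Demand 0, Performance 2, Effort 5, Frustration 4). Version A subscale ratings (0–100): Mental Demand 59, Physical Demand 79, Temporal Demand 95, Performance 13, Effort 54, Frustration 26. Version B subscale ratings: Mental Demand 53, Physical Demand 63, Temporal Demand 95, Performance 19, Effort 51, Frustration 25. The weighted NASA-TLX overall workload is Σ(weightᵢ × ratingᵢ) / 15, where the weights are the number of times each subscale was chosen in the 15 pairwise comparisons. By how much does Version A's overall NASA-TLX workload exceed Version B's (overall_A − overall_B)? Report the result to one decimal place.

4.1

Version A weighted sum = 1·59 + 3·79 + 0·95 + 2·13 + 5·54 + 4·26 = 59 + 237 + 0 + 26 + 270 + 104 = 696; overall_A = 696/15 = 46.4000.
Version B weighted sum = 1·53 + 3·63 + 0·95 + 2·19 + 5·51 + 4·25 = 53 + 189 + 0 + 38 + 255 + 100 = 635; overall_B = 635/15 = 42.3333.
Difference = 46.4000 − 42.3333 = 4.0667 ≈ 4.1.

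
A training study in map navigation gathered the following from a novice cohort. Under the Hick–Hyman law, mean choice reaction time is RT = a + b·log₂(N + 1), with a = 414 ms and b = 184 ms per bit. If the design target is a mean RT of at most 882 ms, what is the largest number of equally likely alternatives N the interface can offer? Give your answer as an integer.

4

Set 414 + 184·log₂(N + 1) ≤ 882.
log₂(N + 1) ≤ (882 − 414) / 184 = 2.5435.
N + 1 ≤ 2^2.5435 = 5.8300.
N ≤ 4.8300, so the largest integer N is 4.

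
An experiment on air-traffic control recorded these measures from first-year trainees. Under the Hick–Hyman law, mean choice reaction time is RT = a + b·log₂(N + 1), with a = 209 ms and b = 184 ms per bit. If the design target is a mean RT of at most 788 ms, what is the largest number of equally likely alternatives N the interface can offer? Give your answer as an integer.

Set 209 + 184·log₂(N + 1) ≤ 788.
log₂(N + 1) ≤ (788 − 209) / 184 = 3.1467.
N + 1 ≤ 2^3.1467 = 8.8563.
N ≤ 7.8563, so the largest integer N is 7.

7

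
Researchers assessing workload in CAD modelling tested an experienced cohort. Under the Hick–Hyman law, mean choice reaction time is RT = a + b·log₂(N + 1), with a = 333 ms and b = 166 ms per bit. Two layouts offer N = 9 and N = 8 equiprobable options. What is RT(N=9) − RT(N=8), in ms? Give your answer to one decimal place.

25.2

RT(9) = 333 + 166·log₂(10) = 333 + 166·3.3219 = 884.4354 ms.
RT(8) = 333 + 166·log₂(9) = 333 + 166·3.1699 = 859.2034 ms.
Difference = 884.4354 − 859.2034 = 25.2320 ≈ 25.2 ms.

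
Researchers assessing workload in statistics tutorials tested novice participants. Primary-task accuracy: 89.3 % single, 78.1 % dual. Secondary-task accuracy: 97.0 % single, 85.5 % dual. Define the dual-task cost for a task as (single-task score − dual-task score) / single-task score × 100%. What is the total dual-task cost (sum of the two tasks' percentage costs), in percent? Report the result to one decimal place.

Primary cost = (89.3 − 78.1) / 89.3 × 100% = 12.5420%.
Secondary cost = (97.0 − 85.5) / 97.0 × 100% = 11.8557%.
Total = 12.5420% + 11.8557% = 24.3977% ≈ 24.4%.

24.4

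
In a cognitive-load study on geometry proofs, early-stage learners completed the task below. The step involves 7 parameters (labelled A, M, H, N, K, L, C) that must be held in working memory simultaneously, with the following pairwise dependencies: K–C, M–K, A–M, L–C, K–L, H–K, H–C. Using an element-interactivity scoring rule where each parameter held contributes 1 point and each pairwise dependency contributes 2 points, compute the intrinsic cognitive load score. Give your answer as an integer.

Count of parameters held simultaneously: 7.
Count of pairwise dependencies listed: 7.
Element contribution: 7 × 1 = 7.
Interaction contribution: 7 × 2 = 14.
Intrinsic load = 7 + 14 = 21.

21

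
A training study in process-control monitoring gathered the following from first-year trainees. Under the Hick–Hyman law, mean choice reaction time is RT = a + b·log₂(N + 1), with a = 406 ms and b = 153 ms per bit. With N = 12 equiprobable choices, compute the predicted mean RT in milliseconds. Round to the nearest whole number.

972

log₂(12 + 1) = log₂(13) = 3.7004.
RT = 406 + 153 × 3.7004 = 406 + 566.1612 = 972.1612 ms.
≈ 972 ms.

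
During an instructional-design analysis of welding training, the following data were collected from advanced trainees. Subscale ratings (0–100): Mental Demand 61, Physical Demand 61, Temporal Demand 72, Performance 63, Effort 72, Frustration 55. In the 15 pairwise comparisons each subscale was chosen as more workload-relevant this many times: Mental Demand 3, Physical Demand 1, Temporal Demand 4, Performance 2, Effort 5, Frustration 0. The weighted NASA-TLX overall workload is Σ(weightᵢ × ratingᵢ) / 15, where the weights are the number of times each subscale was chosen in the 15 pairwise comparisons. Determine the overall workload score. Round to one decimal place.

67.9

The tallies are the weights (they sum to 15).
Weighted sum = 3·61 + 1·61 + 4·72 + 2·63 + 5·72 + 0·55
            = 183 + 61 + 288 + 126 + 360 + 0 = 1018.
Overall workload = 1018 / 15 = 67.8667 ≈ 67.9.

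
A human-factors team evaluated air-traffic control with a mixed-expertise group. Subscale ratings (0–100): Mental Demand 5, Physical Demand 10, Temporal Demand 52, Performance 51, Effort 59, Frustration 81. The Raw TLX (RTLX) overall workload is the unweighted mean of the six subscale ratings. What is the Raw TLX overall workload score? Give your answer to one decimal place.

Sum of ratings = 5 + 10 + 52 + 51 + 59 + 81 = 258.
RTLX = 258 / 6 = 43.0000 ≈ 43.0.

43.0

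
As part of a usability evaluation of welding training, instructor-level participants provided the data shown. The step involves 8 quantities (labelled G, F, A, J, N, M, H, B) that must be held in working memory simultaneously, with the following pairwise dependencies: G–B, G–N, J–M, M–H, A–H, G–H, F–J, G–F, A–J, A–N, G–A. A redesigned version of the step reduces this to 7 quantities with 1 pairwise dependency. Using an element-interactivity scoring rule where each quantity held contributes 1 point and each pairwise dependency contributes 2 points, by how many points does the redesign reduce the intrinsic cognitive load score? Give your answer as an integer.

21

Original: 8 × 1 + 11 × 2 = 8 + 22 = 30.
Redesigned: 7 × 1 + 1 × 2 = 7 + 2 = 9.
Reduction = 30 − 9 = 21.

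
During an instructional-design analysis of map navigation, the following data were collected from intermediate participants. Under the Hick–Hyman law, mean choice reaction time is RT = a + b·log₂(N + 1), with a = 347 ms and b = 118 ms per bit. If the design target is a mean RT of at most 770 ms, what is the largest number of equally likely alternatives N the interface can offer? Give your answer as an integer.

10

Set 347 + 118·log₂(N + 1) ≤ 770.
log₂(N + 1) ≤ (770 − 347) / 118 = 3.5847.
N + 1 ≤ 2^3.5847 = 11.9978.
N ≤ 10.9978, so the largest integer N is 10.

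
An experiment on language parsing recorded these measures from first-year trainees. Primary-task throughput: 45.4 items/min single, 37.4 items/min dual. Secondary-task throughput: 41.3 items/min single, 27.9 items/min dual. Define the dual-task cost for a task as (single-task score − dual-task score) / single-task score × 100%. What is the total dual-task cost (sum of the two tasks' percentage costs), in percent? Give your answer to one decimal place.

Primary cost = (45.4 − 37.4) / 45.4 × 100% = 17.6211%.
Secondary cost = (41.3 − 27.9) / 41.3 × 100% = 32.4455%.
Total = 17.6211% + 32.4455% = 50.0666% ≈ 50.1%.

50.1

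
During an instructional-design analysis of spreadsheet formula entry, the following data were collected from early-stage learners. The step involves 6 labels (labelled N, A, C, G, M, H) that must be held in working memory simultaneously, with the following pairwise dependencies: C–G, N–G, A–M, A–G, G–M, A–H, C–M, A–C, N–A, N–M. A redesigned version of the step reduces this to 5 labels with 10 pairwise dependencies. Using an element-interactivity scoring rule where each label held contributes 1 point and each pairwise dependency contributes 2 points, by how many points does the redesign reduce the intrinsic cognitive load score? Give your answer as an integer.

1

Original: 6 × 1 + 10 × 2 = 6 + 20 = 26.
Redesigned: 5 × 1 + 10 × 2 = 5 + 20 = 25.
Reduction = 26 − 25 = 1.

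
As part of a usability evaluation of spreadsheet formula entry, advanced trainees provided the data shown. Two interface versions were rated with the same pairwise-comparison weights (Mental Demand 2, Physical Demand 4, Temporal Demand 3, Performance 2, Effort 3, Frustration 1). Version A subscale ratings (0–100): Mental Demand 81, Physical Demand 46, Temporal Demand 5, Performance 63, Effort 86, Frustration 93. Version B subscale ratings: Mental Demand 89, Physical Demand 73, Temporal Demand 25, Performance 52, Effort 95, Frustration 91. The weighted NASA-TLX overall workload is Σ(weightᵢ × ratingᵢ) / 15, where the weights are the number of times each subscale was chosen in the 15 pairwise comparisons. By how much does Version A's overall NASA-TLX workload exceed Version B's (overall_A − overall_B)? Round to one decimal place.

Version A weighted sum = 2·81 + 4·46 + 3·5 + 2·63 + 3·86 + 1·93 = 162 + 184 + 15 + 126 + 258 + 93 = 838; overall_A = 838/15 = 55.8667.
Version B weighted sum = 2·89 + 4·73 + 3·25 + 2·52 + 3·95 + 1·91 = 178 + 292 + 75 + 104 + 285 + 91 = 1025; overall_B = 1025/15 = 68.3333.
Difference = 55.8667 − 68.3333 = -12.4666 ≈ -12.5.

-12.5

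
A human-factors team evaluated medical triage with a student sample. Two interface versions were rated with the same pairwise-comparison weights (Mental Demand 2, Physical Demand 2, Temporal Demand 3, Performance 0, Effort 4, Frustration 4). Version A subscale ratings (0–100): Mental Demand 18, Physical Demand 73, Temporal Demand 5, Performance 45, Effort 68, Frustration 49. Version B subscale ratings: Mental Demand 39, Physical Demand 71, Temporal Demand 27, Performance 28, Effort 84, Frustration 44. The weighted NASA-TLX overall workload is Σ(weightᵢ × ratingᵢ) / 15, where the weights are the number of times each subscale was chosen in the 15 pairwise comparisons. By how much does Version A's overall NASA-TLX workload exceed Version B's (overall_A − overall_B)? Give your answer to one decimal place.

-9.9

Version A weighted sum = 2·18 + 2·73 + 3·5 + 0·45 + 4·68 + 4·49 = 36 + 146 + 15 + 0 + 272 + 196 = 665; overall_A = 665/15 = 44.3333.
Version B weighted sum = 2·39 + 2·71 + 3·27 + 0·28 + 4·84 + 4·44 = 78 + 142 + 81 + 0 + 336 + 176 = 813; overall_B = 813/15 = 54.2000.
Difference = 44.3333 − 54.2000 = -9.8667 ≈ -9.9.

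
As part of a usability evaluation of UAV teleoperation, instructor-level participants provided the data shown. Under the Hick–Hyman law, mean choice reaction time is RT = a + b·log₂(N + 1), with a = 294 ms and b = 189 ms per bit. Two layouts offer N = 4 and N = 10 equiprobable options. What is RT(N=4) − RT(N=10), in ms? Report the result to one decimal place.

-215.0

RT(4) = 294 + 189·log₂(5) = 294 + 189·2.3219 = 732.8391 ms.
RT(10) = 294 + 189·log₂(11) = 294 + 189·3.4594 = 947.8266 ms.
Difference = 732.8391 − 947.8266 = -214.9875 ≈ -215.0 ms.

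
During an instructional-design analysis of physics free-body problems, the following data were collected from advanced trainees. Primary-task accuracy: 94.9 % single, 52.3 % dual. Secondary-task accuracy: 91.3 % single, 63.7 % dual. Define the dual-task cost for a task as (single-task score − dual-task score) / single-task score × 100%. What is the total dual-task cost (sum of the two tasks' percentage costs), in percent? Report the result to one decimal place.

75.1

Primary cost = (94.9 − 52.3) / 94.9 × 100% = 44.8894%.
Secondary cost = (91.3 − 63.7) / 91.3 × 100% = 30.2300%.
Total = 44.8894% + 30.2300% = 75.1194% ≈ 75.1%.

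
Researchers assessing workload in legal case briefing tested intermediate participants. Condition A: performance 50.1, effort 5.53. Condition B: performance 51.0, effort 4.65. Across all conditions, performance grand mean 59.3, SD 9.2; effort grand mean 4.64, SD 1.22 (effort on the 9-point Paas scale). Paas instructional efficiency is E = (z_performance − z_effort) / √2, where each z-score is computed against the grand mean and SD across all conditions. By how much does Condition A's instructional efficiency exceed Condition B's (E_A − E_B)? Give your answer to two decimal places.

Condition A: z_P = (50.1 − 59.3)/9.2 = -1.0000; z_E = (5.53 − 4.64)/1.22 = 0.7295; E_A = (-1.0000 − 0.7295)/√2 = -1.2229.
Condition B: z_P = (51.0 − 59.3)/9.2 = -0.9022; z_E = (4.65 − 4.64)/1.22 = 0.0082; E_B = (-0.9022 − 0.0082)/√2 = -0.6438.
E_A − E_B = -1.2229 − (-0.6438) = -0.5791 ≈ -0.58.

-0.58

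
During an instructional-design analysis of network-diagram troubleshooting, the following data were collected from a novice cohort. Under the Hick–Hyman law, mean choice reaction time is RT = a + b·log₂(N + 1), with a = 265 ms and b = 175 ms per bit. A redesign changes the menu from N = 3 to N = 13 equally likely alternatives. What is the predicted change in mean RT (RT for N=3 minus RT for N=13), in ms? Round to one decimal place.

-316.3

RT(3) = 265 + 175·log₂(4) = 265 + 175·2.0000 = 615.0000 ms.
RT(13) = 265 + 175·log₂(14) = 265 + 175·3.8074 = 931.2950 ms.
Difference = 615.0000 − 931.2950 = -316.2950 ≈ -316.3 ms.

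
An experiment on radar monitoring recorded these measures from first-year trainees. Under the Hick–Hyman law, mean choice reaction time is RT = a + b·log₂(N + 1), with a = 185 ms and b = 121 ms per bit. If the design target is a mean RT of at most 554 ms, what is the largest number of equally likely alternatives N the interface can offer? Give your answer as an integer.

Set 185 + 121·log₂(N + 1) ≤ 554.
log₂(N + 1) ≤ (554 − 185) / 121 = 3.0496.
N + 1 ≤ 2^3.0496 = 8.2798.
N ≤ 7.2798, so the largest integer N is 7.

7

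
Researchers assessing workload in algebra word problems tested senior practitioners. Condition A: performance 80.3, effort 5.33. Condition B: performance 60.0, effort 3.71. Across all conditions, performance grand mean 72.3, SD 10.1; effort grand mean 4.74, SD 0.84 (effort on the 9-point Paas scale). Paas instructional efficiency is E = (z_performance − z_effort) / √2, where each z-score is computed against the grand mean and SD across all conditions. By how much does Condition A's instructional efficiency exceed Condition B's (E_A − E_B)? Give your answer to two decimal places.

0.06

Condition A: z_P = (80.3 − 72.3)/10.1 = 0.7921; z_E = (5.33 − 4.74)/0.84 = 0.7024; E_A = (0.7921 − 0.7024)/√2 = 0.0634.
Condition B: z_P = (60.0 − 72.3)/10.1 = -1.2178; z_E = (3.71 − 4.74)/0.84 = -1.2262; E_B = (-1.2178 − (-1.2262))/√2 = 0.0059.
E_A − E_B = 0.0634 − 0.0059 = 0.0575 ≈ 0.06.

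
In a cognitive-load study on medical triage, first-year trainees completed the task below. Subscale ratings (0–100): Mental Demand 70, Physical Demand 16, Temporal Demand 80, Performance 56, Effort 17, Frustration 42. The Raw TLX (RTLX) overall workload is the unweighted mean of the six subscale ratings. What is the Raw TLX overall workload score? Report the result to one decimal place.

Sum of ratings = 70 + 16 + 80 + 56 + 17 + 42 = 281.
RTLX = 281 / 6 = 46.8333 ≈ 46.8.

46.8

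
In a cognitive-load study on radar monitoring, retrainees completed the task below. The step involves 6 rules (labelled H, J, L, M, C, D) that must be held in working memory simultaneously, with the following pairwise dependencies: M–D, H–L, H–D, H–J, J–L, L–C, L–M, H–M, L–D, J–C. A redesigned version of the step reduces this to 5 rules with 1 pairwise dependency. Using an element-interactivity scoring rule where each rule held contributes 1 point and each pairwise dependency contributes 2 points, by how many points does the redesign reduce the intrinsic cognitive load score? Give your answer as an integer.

Original: 6 × 1 + 10 × 2 = 6 + 20 = 26.
Redesigned: 5 × 1 + 1 × 2 = 5 + 2 = 7.
Reduction = 26 − 7 = 19.

19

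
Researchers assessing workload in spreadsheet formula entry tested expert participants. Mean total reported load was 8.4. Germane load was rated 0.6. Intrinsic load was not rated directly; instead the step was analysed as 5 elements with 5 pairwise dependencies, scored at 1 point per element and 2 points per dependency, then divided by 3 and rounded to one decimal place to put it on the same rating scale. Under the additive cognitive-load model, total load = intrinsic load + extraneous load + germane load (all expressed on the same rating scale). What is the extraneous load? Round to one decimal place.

Intrinsic (element-interactivity): (5 × 1 + 5 × 2) / 3 = 15 / 3 = 5.0000 → 5.0.
extraneous load = total − intrinsic − germane
             = 8.4 − 5.0 − 0.6 = 2.8.

2.8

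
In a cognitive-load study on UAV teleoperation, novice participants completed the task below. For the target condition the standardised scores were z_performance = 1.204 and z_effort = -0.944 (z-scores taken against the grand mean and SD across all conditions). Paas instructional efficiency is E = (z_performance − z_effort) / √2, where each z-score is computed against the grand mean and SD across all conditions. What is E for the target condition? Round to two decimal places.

z_P − z_E = 1.204 − (-0.944) = 2.1480.
E = 2.1480 / √2 = 2.1480 / 1.41421 = 1.5189 ≈ 1.52.

1.52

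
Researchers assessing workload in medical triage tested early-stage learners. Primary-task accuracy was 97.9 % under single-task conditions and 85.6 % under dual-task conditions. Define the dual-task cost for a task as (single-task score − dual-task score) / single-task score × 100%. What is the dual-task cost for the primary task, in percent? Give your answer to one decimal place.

12.6

Cost = (97.9 − 85.6) / 97.9 × 100%
     = 12.3000 / 97.9 × 100% = 12.5638%.
≈ 12.6%.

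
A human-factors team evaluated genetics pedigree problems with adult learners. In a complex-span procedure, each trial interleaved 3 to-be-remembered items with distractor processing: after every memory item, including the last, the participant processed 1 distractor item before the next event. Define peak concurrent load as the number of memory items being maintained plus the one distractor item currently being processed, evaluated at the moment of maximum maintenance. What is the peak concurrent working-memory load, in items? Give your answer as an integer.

4

Maintenance is greatest during the distractor(s) after memory item 3: all 3 memory items are being held.
One distractor item is concurrently being processed.
Peak concurrent load = 3 + 1 = 4 items.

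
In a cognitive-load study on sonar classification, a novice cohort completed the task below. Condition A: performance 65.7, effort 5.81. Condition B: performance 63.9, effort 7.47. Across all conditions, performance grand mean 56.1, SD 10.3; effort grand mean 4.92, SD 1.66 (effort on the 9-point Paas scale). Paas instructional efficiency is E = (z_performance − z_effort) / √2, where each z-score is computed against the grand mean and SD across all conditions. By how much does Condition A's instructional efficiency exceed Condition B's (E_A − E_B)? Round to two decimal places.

Condition A: z_P = (65.7 − 56.1)/10.3 = 0.9320; z_E = (5.81 − 4.92)/1.66 = 0.5361; E_A = (0.9320 − 0.5361)/√2 = 0.2799.
Condition B: z_P = (63.9 − 56.1)/10.3 = 0.7573; z_E = (7.47 − 4.92)/1.66 = 1.5361; E_B = (0.7573 − 1.5361)/√2 = -0.5507.
E_A − E_B = 0.2799 − (-0.5507) = 0.8306 ≈ 0.83.

0.83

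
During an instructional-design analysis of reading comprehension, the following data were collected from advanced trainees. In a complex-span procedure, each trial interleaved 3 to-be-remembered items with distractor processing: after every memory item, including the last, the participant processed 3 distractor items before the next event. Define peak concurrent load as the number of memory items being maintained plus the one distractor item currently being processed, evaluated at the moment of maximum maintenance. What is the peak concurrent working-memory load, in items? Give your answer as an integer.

4

Maintenance is greatest during the distractor(s) after memory item 3: all 3 memory items are being held.
One distractor item is concurrently being processed.
Peak concurrent load = 3 + 1 = 4 items.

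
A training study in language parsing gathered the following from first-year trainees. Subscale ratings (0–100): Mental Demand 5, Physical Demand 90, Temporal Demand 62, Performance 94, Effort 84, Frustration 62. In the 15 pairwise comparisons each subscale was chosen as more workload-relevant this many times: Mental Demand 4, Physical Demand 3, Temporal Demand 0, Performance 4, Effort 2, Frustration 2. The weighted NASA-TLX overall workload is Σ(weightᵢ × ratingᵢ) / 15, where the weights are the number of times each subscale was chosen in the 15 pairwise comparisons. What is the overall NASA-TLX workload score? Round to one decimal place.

63.9

The tallies are the weights (they sum to 15).
Weighted sum = 4·5 + 3·90 + 0·62 + 4·94 + 2·84 + 2·62
            = 20 + 270 + 0 + 376 + 168 + 124 = 958.
Overall workload = 958 / 15 = 63.8667 ≈ 63.9.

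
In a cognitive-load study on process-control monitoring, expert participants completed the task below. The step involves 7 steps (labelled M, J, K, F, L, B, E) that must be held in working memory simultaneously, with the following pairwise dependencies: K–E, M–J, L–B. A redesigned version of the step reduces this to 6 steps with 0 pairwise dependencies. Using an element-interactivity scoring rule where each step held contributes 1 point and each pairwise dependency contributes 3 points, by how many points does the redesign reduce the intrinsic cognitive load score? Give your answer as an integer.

Original: 7 × 1 + 3 × 3 = 7 + 9 = 16.
Redesigned: 6 × 1 + 0 × 3 = 6 + 0 = 6.
Reduction = 16 − 6 = 10.

10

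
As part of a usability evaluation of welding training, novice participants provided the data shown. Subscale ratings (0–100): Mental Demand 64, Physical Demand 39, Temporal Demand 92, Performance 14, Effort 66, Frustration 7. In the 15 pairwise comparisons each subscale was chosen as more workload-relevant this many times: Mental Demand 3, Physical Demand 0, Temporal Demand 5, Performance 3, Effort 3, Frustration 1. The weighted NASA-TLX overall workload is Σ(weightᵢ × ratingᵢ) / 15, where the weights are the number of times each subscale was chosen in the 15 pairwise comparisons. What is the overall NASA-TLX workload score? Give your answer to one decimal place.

59.9

The tallies are the weights (they sum to 15).
Weighted sum = 3·64 + 0·39 + 5·92 + 3·14 + 3·66 + 1·7
            = 192 + 0 + 460 + 42 + 198 + 7 = 899.
Overall workload = 899 / 15 = 59.9333 ≈ 59.9.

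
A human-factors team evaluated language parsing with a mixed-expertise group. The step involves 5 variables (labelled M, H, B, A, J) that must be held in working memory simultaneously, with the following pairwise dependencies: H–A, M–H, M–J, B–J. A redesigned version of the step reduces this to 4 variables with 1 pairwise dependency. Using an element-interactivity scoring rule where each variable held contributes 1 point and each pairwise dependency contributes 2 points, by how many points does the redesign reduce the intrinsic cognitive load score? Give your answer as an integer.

7

Original: 5 × 1 + 4 × 2 = 5 + 8 = 13.
Redesigned: 4 × 1 + 1 × 2 = 4 + 2 = 6.
Reduction = 13 − 6 = 7.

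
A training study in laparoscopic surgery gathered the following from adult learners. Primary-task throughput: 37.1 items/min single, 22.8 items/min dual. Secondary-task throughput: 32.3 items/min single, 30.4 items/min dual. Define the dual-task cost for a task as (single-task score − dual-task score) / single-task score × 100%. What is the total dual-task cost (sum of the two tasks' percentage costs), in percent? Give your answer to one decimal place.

Primary cost = (37.1 − 22.8) / 37.1 × 100% = 38.5445%.
Secondary cost = (32.3 − 30.4) / 32.3 × 100% = 5.8824%.
Total = 38.5445% + 5.8824% = 44.4269% ≈ 44.4%.

44.4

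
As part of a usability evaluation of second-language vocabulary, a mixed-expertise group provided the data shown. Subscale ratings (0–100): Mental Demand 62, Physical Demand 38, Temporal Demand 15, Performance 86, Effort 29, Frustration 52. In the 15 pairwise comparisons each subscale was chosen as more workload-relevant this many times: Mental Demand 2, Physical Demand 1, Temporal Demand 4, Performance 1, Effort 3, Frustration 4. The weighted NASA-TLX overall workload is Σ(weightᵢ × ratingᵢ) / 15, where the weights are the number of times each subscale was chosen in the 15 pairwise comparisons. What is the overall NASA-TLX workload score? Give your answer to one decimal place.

40.2

The tallies are the weights (they sum to 15).
Weighted sum = 2·62 + 1·38 + 4·15 + 1·86 + 3·29 + 4·52
            = 124 + 38 + 60 + 86 + 87 + 208 = 603.
Overall workload = 603 / 15 = 40.2000 ≈ 40.2.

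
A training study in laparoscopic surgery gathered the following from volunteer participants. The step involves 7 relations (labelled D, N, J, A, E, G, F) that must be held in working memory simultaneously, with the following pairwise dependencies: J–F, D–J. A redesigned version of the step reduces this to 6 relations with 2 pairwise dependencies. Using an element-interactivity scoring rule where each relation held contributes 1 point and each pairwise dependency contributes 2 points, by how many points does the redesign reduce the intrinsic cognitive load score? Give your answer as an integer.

Original: 7 × 1 + 2 × 2 = 7 + 4 = 11.
Redesigned: 6 × 1 + 2 × 2 = 6 + 4 = 10.
Reduction = 11 − 10 = 1.

1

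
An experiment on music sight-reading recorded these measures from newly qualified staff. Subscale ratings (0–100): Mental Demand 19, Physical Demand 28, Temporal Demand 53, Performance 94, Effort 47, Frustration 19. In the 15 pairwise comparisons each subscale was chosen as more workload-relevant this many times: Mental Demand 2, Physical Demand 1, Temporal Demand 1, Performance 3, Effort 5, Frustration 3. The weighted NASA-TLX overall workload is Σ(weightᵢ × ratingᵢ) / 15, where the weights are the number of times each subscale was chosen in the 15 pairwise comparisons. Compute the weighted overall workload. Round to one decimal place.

The tallies are the weights (they sum to 15).
Weighted sum = 2·19 + 1·28 + 1·53 + 3·94 + 5·47 + 3·19
            = 38 + 28 + 53 + 282 + 235 + 57 = 693.
Overall workload = 693 / 15 = 46.2000 ≈ 46.2.

46.2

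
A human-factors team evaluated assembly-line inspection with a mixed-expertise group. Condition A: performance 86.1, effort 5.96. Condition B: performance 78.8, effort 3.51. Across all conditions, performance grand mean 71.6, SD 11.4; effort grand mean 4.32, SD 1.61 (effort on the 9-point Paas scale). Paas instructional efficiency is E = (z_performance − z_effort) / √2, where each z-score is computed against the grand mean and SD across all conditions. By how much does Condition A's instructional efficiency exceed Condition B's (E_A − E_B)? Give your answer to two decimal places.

-0.62

Condition A: z_P = (86.1 − 71.6)/11.4 = 1.2719; z_E = (5.96 − 4.32)/1.61 = 1.0186; E_A = (1.2719 − 1.0186)/√2 = 0.1791.
Condition B: z_P = (78.8 − 71.6)/11.4 = 0.6316; z_E = (3.51 − 4.32)/1.61 = -0.5031; E_B = (0.6316 − (-0.5031))/√2 = 0.8024.
E_A − E_B = 0.1791 − 0.8024 = -0.6233 ≈ -0.62.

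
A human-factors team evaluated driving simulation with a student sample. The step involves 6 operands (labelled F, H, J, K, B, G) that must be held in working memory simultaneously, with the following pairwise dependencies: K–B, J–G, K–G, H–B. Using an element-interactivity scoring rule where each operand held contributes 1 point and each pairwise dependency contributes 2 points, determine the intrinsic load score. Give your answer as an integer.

Count of operands held simultaneously: 6.
Count of pairwise dependencies listed: 4.
Element contribution: 6 × 1 = 6.
Interaction contribution: 4 × 2 = 8.
Intrinsic load = 6 + 8 = 14.

14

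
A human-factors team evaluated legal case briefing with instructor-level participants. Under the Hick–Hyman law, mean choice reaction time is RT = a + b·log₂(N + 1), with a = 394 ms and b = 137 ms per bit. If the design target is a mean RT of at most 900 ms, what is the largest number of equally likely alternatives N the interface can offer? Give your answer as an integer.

Set 394 + 137·log₂(N + 1) ≤ 900.
log₂(N + 1) ≤ (900 − 394) / 137 = 3.6934.
N + 1 ≤ 2^3.6934 = 12.9367.
N ≤ 11.9367, so the largest integer N is 11.

11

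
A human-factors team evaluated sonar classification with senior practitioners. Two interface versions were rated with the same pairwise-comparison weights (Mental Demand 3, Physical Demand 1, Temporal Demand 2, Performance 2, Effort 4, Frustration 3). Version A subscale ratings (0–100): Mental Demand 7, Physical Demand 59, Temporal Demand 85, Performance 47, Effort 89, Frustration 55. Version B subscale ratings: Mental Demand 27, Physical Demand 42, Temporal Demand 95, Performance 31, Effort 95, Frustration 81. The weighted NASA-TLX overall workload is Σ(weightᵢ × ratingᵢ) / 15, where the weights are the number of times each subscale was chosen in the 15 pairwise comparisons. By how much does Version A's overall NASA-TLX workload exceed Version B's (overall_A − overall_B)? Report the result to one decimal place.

Version A weighted sum = 3·7 + 1·59 + 2·85 + 2·47 + 4·89 + 3·55 = 21 + 59 + 170 + 94 + 356 + 165 = 865; overall_A = 865/15 = 57.6667.
Version B weighted sum = 3·27 + 1·42 + 2·95 + 2·31 + 4·95 + 3·81 = 81 + 42 + 190 + 62 + 380 + 243 = 998; overall_B = 998/15 = 66.5333.
Difference = 57.6667 − 66.5333 = -8.8666 ≈ -8.9.

-8.9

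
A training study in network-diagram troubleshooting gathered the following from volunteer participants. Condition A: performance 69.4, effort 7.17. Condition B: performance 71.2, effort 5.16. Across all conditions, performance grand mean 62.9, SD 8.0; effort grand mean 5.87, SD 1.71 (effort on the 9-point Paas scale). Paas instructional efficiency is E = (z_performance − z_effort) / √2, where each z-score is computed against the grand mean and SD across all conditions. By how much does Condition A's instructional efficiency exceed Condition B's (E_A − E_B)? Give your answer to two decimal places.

-0.99

Condition A: z_P = (69.4 − 62.9)/8.0 = 0.8125; z_E = (7.17 − 5.87)/1.71 = 0.7602; E_A = (0.8125 − 0.7602)/√2 = 0.0370.
Condition B: z_P = (71.2 − 62.9)/8.0 = 1.0375; z_E = (5.16 − 5.87)/1.71 = -0.4152; E_B = (1.0375 − (-0.4152))/√2 = 1.0272.
E_A − E_B = 0.0370 − 1.0272 = -0.9902 ≈ -0.99.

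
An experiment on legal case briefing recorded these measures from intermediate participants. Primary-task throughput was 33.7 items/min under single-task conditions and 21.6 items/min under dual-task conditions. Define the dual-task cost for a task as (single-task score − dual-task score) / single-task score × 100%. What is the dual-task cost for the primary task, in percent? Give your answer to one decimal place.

Cost = (33.7 − 21.6) / 33.7 × 100%
     = 12.1000 / 33.7 × 100% = 35.9050%.
≈ 35.9%.

35.9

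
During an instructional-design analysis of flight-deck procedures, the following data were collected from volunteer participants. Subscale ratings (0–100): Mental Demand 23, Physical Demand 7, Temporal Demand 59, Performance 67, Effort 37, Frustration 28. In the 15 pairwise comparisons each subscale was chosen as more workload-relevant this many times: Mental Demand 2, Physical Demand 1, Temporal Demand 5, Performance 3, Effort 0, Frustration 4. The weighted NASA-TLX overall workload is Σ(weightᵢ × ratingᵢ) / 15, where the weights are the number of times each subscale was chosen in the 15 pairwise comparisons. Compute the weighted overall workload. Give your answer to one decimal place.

The tallies are the weights (they sum to 15).
Weighted sum = 2·23 + 1·7 + 5·59 + 3·67 + 0·37 + 4·28
            = 46 + 7 + 295 + 201 + 0 + 112 = 661.
Overall workload = 661 / 15 = 44.0667 ≈ 44.1.

44.1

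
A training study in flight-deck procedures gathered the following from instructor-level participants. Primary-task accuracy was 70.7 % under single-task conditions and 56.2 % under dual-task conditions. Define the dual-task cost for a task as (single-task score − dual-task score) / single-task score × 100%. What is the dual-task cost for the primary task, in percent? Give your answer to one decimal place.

20.5

Cost = (70.7 − 56.2) / 70.7 × 100%
     = 14.5000 / 70.7 × 100% = 20.5092%.
≈ 20.5%.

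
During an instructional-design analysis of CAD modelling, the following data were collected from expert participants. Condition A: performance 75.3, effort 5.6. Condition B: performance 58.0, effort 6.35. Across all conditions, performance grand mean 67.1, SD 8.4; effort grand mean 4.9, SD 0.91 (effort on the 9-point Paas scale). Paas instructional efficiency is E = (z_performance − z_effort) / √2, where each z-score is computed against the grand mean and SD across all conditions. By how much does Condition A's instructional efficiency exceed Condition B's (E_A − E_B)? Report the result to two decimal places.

Condition A: z_P = (75.3 − 67.1)/8.4 = 0.9762; z_E = (5.6 − 4.9)/0.91 = 0.7692; E_A = (0.9762 − 0.7692)/√2 = 0.1464.
Condition B: z_P = (58.0 − 67.1)/8.4 = -1.0833; z_E = (6.35 − 4.9)/0.91 = 1.5934; E_B = (-1.0833 − 1.5934)/√2 = -1.8927.
E_A − E_B = 0.1464 − (-1.8927) = 2.0391 ≈ 2.04.

2.04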